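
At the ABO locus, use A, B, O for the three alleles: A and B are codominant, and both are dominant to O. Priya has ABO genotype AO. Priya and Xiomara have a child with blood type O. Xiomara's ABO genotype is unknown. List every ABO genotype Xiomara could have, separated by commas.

AO, BO, OO

For each candidate genotype of Xiomara, check whether crossing it with AO can produce every observed child phenotype.
  AA → possible child types {A} ✗
  AB → possible child types {A, B, AB} ✗
  AO → possible child types {O, A} ✓
  BB → possible child types {B, AB} ✗
  BO → possible child types {O, A, B, AB} ✓
  OO → possible child types {O, A} ✓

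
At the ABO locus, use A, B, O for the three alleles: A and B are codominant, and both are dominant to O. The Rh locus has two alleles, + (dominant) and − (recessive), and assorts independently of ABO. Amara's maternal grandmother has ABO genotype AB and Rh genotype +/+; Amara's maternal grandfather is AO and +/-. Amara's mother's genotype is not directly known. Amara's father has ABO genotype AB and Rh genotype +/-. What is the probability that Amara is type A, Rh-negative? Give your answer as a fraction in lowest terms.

Amara's mother's ABO genotype from AB × AO: 1/4 AA, 1/4 AB, 1/4 AO, 1/4 BO.
Crossing each possibility with the father AB and summing P(type A): 1/4·1/2 + 1/4·1/4 + 1/4·1/2 + 1/4·1/4 = 3/8.
Similarly for Rh via the mother's Rh distribution: P(Rh-) = 1/8.
Independent loci: 3/8 × 1/8 = 3/64.

3/64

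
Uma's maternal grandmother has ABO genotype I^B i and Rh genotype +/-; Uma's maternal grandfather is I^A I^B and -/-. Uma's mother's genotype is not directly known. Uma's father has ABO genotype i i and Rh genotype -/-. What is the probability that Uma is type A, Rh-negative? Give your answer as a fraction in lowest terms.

3/16

Uma's mother's ABO genotype from I^B i × I^A I^B: 1/4 I^A I^B, 1/4 I^A i, 1/4 I^B I^B, 1/4 I^B i.
Crossing each possibility with the father i i and summing P(type A): 1/4·1/2 + 1/4·1/2 + 1/4·0 + 1/4·0 = 1/4.
Similarly for Rh via the mother's Rh distribution: P(Rh-) = 3/4.
Independent loci: 1/4 × 3/4 = 3/16.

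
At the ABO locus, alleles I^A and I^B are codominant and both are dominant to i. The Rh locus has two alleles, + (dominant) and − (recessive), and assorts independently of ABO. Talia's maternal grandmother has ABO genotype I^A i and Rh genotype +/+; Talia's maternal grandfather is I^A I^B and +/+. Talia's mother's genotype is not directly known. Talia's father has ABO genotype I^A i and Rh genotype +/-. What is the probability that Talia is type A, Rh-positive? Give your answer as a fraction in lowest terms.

Talia's mother's ABO genotype from I^A i × I^A I^B: 1/4 I^A I^A, 1/4 I^A I^B, 1/4 I^A i, 1/4 I^B i.
Crossing each possibility with the father I^A i and summing P(type A): 1/4·1 + 1/4·1/2 + 1/4·3/4 + 1/4·1/4 = 5/8.
Similarly for Rh via the mother's Rh distribution: P(Rh+) = 1.
Independent loci: 5/8 × 1 = 5/8.

5/8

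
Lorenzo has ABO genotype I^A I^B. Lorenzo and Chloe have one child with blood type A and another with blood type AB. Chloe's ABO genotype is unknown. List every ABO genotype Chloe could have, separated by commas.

For each candidate genotype of Chloe, check whether crossing it with I^A I^B can produce every observed child phenotype.
  I^A I^A → possible child types {A, AB} ✓
  I^A I^B → possible child types {A, B, AB} ✓
  I^A i → possible child types {A, B, AB} ✓
  I^B I^B → possible child types {B, AB} ✗
  I^B i → possible child types {A, B, AB} ✓
  i i → possible child types {A, B} ✗

I^A I^A, I^A I^B, I^A i, I^B i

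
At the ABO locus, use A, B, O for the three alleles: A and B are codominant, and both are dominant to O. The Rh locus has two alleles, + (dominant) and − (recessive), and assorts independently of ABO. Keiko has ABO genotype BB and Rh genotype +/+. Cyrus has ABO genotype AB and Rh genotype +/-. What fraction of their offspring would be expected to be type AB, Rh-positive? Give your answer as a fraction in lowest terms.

1/2

ABO cross BB × AB → offspring phenotypes: 1/2 B, 1/2 AB.
Rh cross +/+ × +/- → 1 Rh+.
Independent loci: P(type AB, Rh-positive) = 1/2 × 1 = 1/2.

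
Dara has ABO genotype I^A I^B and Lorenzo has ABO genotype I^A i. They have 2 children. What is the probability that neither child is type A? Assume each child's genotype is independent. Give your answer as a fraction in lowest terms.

1/4

ABO cross I^A I^B × I^A i → 1/2 A, 1/4 B, 1/4 AB.
So P(type A) = 1/2 per child.
P(not type A) = 1/2 for one child; (1/2)^2 = 1/4.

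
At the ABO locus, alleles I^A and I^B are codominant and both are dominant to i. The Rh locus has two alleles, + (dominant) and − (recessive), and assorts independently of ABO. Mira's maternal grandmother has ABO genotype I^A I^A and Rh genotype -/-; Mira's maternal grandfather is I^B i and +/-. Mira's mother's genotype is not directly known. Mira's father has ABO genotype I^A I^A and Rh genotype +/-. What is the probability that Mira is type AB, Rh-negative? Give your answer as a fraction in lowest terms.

3/32

Mira's mother's ABO genotype from I^A I^A × I^B i: 1/2 I^A I^B, 1/2 I^A i.
Crossing each possibility with the father I^A I^A and summing P(type AB): 1/2·1/2 + 1/2·0 = 1/4.
Similarly for Rh via the mother's Rh distribution: P(Rh-) = 3/8.
Independent loci: 1/4 × 3/8 = 3/32.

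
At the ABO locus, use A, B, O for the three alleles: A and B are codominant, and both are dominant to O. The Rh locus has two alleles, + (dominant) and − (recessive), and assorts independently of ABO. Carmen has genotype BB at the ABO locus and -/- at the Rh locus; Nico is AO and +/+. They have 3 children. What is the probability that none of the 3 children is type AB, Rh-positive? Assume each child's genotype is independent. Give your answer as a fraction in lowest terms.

ABO cross BB × AO → 1/2 B, 1/2 AB.
Rh cross -/- × +/+ → 1 Rh+; so P(type AB, Rh-positive) = 1/2 × 1 = 1/2 per child.
P(not type AB, Rh-positive) = 1/2 for one child; (1/2)^3 = 1/8.

1/8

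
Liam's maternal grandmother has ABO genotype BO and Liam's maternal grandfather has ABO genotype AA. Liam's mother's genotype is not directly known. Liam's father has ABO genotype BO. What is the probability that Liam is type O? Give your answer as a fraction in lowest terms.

Liam's mother's ABO genotype from BO × AA: 1/2 AB, 1/2 AO.
Crossing each possibility with the father BO and summing P(type O): 1/2·0 + 1/2·1/4 = 1/8.

1/8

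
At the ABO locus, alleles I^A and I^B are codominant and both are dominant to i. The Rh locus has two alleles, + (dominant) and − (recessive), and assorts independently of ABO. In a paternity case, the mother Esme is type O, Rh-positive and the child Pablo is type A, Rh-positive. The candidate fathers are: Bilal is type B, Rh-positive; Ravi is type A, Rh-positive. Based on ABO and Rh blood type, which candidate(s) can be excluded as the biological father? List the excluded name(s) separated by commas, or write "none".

A candidate is excluded only if no genotype consistent with his phenotype could produce a type A, Rh-positive child with a type O, Rh-positive mother.
Bilal (type B, Rh+): no genotype consistent with that phenotype can produce a type-A Rh+ child with a type-O mother.

Bilal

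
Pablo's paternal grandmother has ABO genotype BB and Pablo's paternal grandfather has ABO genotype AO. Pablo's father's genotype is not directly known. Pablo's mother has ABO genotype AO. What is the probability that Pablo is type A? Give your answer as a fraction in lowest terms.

3/8

Pablo's father's ABO genotype from BB × AO: 1/2 AB, 1/2 BO.
Crossing each possibility with the mother AO and summing P(type A): 1/2·1/2 + 1/2·1/4 = 3/8.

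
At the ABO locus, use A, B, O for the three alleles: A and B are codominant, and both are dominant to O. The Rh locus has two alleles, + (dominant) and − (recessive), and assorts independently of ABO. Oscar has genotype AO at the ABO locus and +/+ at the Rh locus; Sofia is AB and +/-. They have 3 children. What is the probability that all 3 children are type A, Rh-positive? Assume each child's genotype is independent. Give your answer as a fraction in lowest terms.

ABO cross AO × AB → 1/2 A, 1/4 B, 1/4 AB.
Rh cross +/+ × +/- → 1 Rh+; so P(type A, Rh-positive) = 1/2 × 1 = 1/2 per child.
All 3 independent: (1/2)^3 = 1/8.

1/8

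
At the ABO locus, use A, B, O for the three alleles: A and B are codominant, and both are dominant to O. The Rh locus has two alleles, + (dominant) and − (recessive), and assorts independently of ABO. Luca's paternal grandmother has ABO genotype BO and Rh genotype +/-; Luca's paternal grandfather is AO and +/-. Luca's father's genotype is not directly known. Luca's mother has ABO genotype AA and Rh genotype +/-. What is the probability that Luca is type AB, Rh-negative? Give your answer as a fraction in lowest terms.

Luca's father's ABO genotype from BO × AO: 1/4 AB, 1/4 AO, 1/4 BO, 1/4 OO.
Crossing each possibility with the mother AA and summing P(type AB): 1/4·1/2 + 1/4·0 + 1/4·1/2 + 1/4·0 = 1/4.
Similarly for Rh via the father's Rh distribution: P(Rh-) = 1/4.
Independent loci: 1/4 × 1/4 = 1/16.

1/16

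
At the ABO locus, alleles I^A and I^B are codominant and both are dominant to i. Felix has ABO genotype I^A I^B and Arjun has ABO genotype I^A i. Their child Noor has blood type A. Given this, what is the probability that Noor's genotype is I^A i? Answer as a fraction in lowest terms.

1/2

Cross I^A I^B × I^A i → 1/4 I^A I^A, 1/4 I^A I^B, 1/4 I^A i, 1/4 I^B i.
Type-A genotypes among offspring: I^A I^A (1/4), I^A i (1/4); total 1/2.
P(I^A i | type A) = (1/4) / (1/2) = 1/2.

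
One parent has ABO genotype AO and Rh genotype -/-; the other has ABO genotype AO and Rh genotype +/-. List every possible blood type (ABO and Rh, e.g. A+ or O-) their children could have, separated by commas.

Gametes from AO × AO give offspring ABO genotypes AA, AO, OO, i.e. phenotypes O, A.
Rh cross -/- × +/- → phenotypes Rh+, Rh-.
Combining independently: O+, O-, A+, A-.

O+, O-, A+, A-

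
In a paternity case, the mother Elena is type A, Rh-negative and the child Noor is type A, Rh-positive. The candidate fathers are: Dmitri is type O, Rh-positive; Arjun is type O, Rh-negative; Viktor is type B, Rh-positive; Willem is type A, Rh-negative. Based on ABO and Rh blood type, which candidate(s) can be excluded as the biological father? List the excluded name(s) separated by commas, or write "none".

A candidate is excluded only if no genotype consistent with his phenotype could produce a type A, Rh-positive child with a type A, Rh-negative mother.
Arjun (type O, Rh-): no genotype consistent with that phenotype can produce a type-A Rh+ child with a type-A mother.
Willem (type A, Rh-): no genotype consistent with that phenotype can produce a type-A Rh+ child with a type-A mother.

Arjun, Willem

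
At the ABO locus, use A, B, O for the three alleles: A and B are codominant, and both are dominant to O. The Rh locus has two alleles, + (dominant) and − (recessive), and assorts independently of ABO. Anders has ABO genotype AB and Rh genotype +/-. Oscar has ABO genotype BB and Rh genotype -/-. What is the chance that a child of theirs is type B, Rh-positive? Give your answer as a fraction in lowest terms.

1/4

ABO cross AB × BB → offspring phenotypes: 1/2 B, 1/2 AB.
Rh cross +/- × -/- → 1/2 Rh+, 1/2 Rh-.
Independent loci: P(type B, Rh-positive) = 1/2 × 1/2 = 1/4.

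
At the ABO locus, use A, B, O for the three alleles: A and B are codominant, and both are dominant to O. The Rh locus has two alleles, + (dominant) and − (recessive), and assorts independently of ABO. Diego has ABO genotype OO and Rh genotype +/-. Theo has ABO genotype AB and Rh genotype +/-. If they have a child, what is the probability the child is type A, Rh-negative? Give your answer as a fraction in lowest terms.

ABO cross OO × AB → offspring phenotypes: 1/2 A, 1/2 B.
Rh cross +/- × +/- → 3/4 Rh+, 1/4 Rh-.
Independent loci: P(type A, Rh-negative) = 1/2 × 1/4 = 1/8.

1/8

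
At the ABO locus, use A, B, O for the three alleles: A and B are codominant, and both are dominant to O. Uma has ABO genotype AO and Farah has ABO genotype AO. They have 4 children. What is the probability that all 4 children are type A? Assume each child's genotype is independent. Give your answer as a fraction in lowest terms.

81/256

ABO cross AO × AO → 1/4 O, 3/4 A.
So P(type A) = 3/4 per child.
All 4 independent: (3/4)^4 = 81/256.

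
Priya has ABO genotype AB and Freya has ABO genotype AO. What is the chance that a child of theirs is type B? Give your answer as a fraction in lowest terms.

ABO cross AB × AO → offspring phenotypes: 1/2 A, 1/4 B, 1/4 AB.
So P(type B) = 1/4.

1/4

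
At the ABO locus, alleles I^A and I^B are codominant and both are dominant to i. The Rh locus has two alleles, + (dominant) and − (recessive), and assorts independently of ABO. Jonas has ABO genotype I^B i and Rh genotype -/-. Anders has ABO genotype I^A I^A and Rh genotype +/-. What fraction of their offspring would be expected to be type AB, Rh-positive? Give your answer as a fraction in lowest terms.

ABO cross I^B i × I^A I^A → offspring phenotypes: 1/2 A, 1/2 AB.
Rh cross -/- × +/- → 1/2 Rh+, 1/2 Rh-.
Independent loci: P(type AB, Rh-positive) = 1/2 × 1/2 = 1/4.

1/4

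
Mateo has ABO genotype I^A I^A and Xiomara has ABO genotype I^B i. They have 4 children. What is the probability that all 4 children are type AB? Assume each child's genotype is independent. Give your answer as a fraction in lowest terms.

1/16

ABO cross I^A I^A × I^B i → 1/2 A, 1/2 AB.
So P(type AB) = 1/2 per child.
All 4 independent: (1/2)^4 = 1/16.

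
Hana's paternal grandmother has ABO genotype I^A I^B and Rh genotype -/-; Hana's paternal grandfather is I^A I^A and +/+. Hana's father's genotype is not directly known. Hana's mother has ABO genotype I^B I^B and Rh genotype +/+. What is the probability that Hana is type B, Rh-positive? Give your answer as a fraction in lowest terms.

1/4

Hana's father's ABO genotype from I^A I^B × I^A I^A: 1/2 I^A I^A, 1/2 I^A I^B.
Crossing each possibility with the mother I^B I^B and summing P(type B): 1/2·0 + 1/2·1/2 = 1/4.
Similarly for Rh via the father's Rh distribution: P(Rh+) = 1.
Independent loci: 1/4 × 1 = 1/4.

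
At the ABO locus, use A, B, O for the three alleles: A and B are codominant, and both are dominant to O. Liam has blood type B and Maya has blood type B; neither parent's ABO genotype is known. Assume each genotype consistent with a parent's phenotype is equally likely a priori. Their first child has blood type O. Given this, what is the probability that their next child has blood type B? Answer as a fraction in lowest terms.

3/4

Possible genotypes: Liam ∈ {BB, BO}; Maya ∈ {BB, BO}.
Weight each parental genotype pair by prior × P(type-O child):
  BO × BO: posterior weight 1; P(next child type B) = 3/4.
Weighted sum = 3/4.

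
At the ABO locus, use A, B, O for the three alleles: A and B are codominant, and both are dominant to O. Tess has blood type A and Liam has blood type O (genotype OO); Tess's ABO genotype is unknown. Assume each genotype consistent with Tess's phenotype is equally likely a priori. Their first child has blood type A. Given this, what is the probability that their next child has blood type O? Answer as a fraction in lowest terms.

1/6

Possible genotypes: Tess ∈ {AA, AO}; Liam ∈ {OO}.
Weight each parental genotype pair by prior × P(type-A child):
  AA × OO: posterior weight 2/3; P(next child type O) = 0.
  AO × OO: posterior weight 1/3; P(next child type O) = 1/2.
Weighted sum = 1/6.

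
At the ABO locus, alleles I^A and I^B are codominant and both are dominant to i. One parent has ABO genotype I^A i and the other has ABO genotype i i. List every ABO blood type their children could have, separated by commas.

Gametes from I^A i × i i give offspring ABO genotypes I^A i, i i, i.e. phenotypes O, A.

O, A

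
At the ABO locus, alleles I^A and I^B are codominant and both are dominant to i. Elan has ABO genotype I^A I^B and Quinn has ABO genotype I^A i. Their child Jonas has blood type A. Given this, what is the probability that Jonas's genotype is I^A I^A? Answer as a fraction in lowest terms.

Cross I^A I^B × I^A i → 1/4 I^A I^A, 1/4 I^A I^B, 1/4 I^A i, 1/4 I^B i.
Type-A genotypes among offspring: I^A I^A (1/4), I^A i (1/4); total 1/2.
P(I^A I^A | type A) = (1/4) / (1/2) = 1/2.

1/2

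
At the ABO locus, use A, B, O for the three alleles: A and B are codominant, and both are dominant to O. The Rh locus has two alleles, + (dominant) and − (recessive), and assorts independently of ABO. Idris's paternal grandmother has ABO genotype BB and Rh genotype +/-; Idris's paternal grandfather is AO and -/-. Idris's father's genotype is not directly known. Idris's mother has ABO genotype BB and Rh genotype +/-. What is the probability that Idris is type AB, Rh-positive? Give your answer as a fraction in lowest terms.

5/32

Idris's father's ABO genotype from BB × AO: 1/2 AB, 1/2 BO.
Crossing each possibility with the mother BB and summing P(type AB): 1/2·1/2 + 1/2·0 = 1/4.
Similarly for Rh via the father's Rh distribution: P(Rh+) = 5/8.
Independent loci: 1/4 × 5/8 = 5/32.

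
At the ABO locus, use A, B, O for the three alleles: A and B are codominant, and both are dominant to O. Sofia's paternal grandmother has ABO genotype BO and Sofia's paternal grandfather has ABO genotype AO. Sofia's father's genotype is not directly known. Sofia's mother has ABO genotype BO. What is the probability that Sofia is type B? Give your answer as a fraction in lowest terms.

Sofia's father's ABO genotype from BO × AO: 1/4 AB, 1/4 AO, 1/4 BO, 1/4 OO.
Crossing each possibility with the mother BO and summing P(type B): 1/4·1/2 + 1/4·1/4 + 1/4·3/4 + 1/4·1/2 = 1/2.

1/2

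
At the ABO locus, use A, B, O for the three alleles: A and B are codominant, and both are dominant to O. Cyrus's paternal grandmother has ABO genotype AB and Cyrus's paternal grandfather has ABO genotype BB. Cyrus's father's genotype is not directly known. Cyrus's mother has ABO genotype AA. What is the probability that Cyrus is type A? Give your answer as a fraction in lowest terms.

1/4

Cyrus's father's ABO genotype from AB × BB: 1/2 AB, 1/2 BB.
Crossing each possibility with the mother AA and summing P(type A): 1/2·1/2 + 1/2·0 = 1/4.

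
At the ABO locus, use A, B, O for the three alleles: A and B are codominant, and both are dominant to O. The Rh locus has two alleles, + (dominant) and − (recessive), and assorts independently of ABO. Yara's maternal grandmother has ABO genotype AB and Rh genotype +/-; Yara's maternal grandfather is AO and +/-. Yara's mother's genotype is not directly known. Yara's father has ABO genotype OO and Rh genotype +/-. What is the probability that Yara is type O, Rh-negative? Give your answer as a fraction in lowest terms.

Yara's mother's ABO genotype from AB × AO: 1/4 AA, 1/4 AB, 1/4 AO, 1/4 BO.
Crossing each possibility with the father OO and summing P(type O): 1/4·0 + 1/4·0 + 1/4·1/2 + 1/4·1/2 = 1/4.
Similarly for Rh via the mother's Rh distribution: P(Rh-) = 1/4.
Independent loci: 1/4 × 1/4 = 1/16.

1/16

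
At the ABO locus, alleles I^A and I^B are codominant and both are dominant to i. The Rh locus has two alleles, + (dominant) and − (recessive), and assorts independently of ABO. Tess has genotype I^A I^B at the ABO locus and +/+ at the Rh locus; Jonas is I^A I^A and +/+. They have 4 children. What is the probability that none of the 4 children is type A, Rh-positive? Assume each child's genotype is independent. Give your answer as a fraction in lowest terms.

1/16

ABO cross I^A I^B × I^A I^A → 1/2 A, 1/2 AB.
Rh cross +/+ × +/+ → 1 Rh+; so P(type A, Rh-positive) = 1/2 × 1 = 1/2 per child.
P(not type A, Rh-positive) = 1/2 for one child; (1/2)^4 = 1/16.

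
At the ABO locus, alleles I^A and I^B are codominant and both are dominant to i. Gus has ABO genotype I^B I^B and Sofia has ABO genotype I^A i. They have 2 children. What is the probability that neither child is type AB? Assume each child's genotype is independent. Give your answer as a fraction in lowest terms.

ABO cross I^B I^B × I^A i → 1/2 B, 1/2 AB.
So P(type AB) = 1/2 per child.
P(not type AB) = 1/2 for one child; (1/2)^2 = 1/4.

1/4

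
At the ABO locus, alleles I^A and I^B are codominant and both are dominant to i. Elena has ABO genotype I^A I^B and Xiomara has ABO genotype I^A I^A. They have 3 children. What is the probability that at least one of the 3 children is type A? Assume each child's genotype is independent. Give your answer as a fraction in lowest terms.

ABO cross I^A I^B × I^A I^A → 1/2 A, 1/2 AB.
So P(type A) = 1/2 per child.
P(none) = (1/2)^3 = 1/8; P(at least one) = 1 − 1/8 = 7/8.

7/8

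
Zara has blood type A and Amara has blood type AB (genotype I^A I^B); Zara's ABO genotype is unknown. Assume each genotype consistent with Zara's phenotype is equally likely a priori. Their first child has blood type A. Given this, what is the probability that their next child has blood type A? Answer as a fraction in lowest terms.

1/2

Possible genotypes: Zara ∈ {I^A I^A, I^A i}; Amara ∈ {I^A I^B}.
Weight each parental genotype pair by prior × P(type-A child):
  I^A I^A × I^A I^B: posterior weight 1/2; P(next child type A) = 1/2.
  I^A i × I^A I^B: posterior weight 1/2; P(next child type A) = 1/2.
Weighted sum = 1/2.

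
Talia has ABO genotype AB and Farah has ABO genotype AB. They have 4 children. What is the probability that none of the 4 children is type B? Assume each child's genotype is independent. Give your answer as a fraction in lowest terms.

ABO cross AB × AB → 1/4 A, 1/4 B, 1/2 AB.
So P(type B) = 1/4 per child.
P(not type B) = 3/4 for one child; (3/4)^4 = 81/256.

81/256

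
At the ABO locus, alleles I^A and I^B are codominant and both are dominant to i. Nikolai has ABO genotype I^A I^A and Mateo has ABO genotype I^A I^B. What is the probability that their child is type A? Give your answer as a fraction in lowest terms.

1/2

ABO cross I^A I^A × I^A I^B → offspring phenotypes: 1/2 A, 1/2 AB.
So P(type A) = 1/2.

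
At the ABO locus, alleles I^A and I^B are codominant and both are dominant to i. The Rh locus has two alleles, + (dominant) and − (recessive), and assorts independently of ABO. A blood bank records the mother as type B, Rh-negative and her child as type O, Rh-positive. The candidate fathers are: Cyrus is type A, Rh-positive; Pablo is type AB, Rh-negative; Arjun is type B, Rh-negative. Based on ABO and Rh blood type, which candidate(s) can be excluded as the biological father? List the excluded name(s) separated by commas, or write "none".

Pablo, Arjun

A candidate is excluded only if no genotype consistent with his phenotype could produce a type O, Rh-positive child with a type B, Rh-negative mother.
Pablo (type AB, Rh-): no genotype consistent with that phenotype can produce a type-O Rh+ child with a type-B mother.
Arjun (type B, Rh-): no genotype consistent with that phenotype can produce a type-O Rh+ child with a type-B mother.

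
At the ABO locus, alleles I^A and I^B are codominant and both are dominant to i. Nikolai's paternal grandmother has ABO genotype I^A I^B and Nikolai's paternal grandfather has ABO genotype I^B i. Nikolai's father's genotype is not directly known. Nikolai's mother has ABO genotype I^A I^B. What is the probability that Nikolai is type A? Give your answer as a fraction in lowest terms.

1/4

Nikolai's father's ABO genotype from I^A I^B × I^B i: 1/4 I^A I^B, 1/4 I^A i, 1/4 I^B I^B, 1/4 I^B i.
Crossing each possibility with the mother I^A I^B and summing P(type A): 1/4·1/4 + 1/4·1/2 + 1/4·0 + 1/4·1/4 = 1/4.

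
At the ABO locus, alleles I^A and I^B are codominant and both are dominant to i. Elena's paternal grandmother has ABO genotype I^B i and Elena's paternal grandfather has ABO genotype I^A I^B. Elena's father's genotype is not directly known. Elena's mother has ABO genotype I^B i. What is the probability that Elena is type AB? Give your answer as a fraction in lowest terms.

Elena's father's ABO genotype from I^B i × I^A I^B: 1/4 I^A I^B, 1/4 I^A i, 1/4 I^B I^B, 1/4 I^B i.
Crossing each possibility with the mother I^B i and summing P(type AB): 1/4·1/4 + 1/4·1/4 + 1/4·0 + 1/4·0 = 1/8.

1/8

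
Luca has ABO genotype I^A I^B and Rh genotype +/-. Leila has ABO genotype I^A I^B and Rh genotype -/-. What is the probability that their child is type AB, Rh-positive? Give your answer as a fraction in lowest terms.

ABO cross I^A I^B × I^A I^B → offspring phenotypes: 1/4 A, 1/4 B, 1/2 AB.
Rh cross +/- × -/- → 1/2 Rh+, 1/2 Rh-.
Independent loci: P(type AB, Rh-positive) = 1/2 × 1/2 = 1/4.

1/4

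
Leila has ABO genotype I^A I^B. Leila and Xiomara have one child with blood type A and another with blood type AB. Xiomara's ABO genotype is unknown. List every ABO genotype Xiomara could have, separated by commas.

For each candidate genotype of Xiomara, check whether crossing it with I^A I^B can produce every observed child phenotype.
  I^A I^A → possible child types {A, AB} ✓
  I^A I^B → possible child types {A, B, AB} ✓
  I^A i → possible child types {A, B, AB} ✓
  I^B I^B → possible child types {B, AB} ✗
  I^B i → possible child types {A, B, AB} ✓
  i i → possible child types {A, B} ✗

I^A I^A, I^A I^B, I^A i, I^B i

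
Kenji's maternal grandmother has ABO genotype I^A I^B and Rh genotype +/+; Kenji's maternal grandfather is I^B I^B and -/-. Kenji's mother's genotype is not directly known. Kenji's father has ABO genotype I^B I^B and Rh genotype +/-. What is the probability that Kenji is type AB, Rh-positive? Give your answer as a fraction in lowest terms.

3/16

Kenji's mother's ABO genotype from I^A I^B × I^B I^B: 1/2 I^A I^B, 1/2 I^B I^B.
Crossing each possibility with the father I^B I^B and summing P(type AB): 1/2·1/2 + 1/2·0 = 1/4.
Similarly for Rh via the mother's Rh distribution: P(Rh+) = 3/4.
Independent loci: 1/4 × 3/4 = 3/16.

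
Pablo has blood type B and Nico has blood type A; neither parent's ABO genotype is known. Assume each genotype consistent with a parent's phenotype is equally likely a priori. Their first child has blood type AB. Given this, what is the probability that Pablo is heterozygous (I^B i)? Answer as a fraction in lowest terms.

1/3

Possible genotypes: Pablo ∈ {I^B I^B, I^B i}; Nico ∈ {I^A I^A, I^A i}.
Weight each parental genotype pair by prior × P(type-AB child):
  I^B I^B × I^A I^A: posterior weight 4/9.
  I^B I^B × I^A i: posterior weight 2/9.
  I^B i × I^A I^A: posterior weight 2/9.
  I^B i × I^A i: posterior weight 1/9.
Sum the posterior weight over pairs where Pablo is I^B i: 1/3.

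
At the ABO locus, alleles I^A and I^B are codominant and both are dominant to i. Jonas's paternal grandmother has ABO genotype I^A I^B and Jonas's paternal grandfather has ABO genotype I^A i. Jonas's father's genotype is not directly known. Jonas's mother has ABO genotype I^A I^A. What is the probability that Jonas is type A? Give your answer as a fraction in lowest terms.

Jonas's father's ABO genotype from I^A I^B × I^A i: 1/4 I^A I^A, 1/4 I^A I^B, 1/4 I^A i, 1/4 I^B i.
Crossing each possibility with the mother I^A I^A and summing P(type A): 1/4·1 + 1/4·1/2 + 1/4·1 + 1/4·1/2 = 3/4.

3/4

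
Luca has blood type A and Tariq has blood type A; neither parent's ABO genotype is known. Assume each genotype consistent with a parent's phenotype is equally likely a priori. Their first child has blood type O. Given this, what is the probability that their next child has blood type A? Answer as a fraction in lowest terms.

Possible genotypes: Luca ∈ {AA, AO}; Tariq ∈ {AA, AO}.
Weight each parental genotype pair by prior × P(type-O child):
  AO × AO: posterior weight 1; P(next child type A) = 3/4.
Weighted sum = 3/4.

3/4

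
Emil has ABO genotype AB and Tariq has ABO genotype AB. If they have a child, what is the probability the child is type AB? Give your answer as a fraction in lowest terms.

1/2

ABO cross AB × AB → offspring phenotypes: 1/4 A, 1/4 B, 1/2 AB.
So P(type AB) = 1/2.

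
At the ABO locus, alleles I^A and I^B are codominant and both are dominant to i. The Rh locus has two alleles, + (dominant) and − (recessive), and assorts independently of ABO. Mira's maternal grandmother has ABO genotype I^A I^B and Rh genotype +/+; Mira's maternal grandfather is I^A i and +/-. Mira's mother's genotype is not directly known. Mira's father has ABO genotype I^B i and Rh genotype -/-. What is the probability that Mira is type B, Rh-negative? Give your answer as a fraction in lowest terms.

3/32

Mira's mother's ABO genotype from I^A I^B × I^A i: 1/4 I^A I^A, 1/4 I^A I^B, 1/4 I^A i, 1/4 I^B i.
Crossing each possibility with the father I^B i and summing P(type B): 1/4·0 + 1/4·1/2 + 1/4·1/4 + 1/4·3/4 = 3/8.
Similarly for Rh via the mother's Rh distribution: P(Rh-) = 1/4.
Independent loci: 3/8 × 1/4 = 3/32.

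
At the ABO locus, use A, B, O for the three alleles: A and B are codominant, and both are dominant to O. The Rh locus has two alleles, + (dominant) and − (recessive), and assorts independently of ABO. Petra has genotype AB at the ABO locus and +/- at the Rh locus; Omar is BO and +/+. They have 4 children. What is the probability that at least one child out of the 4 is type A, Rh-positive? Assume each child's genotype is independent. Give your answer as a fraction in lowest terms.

175/256

ABO cross AB × BO → 1/4 A, 1/2 B, 1/4 AB.
Rh cross +/- × +/+ → 1 Rh+; so P(type A, Rh-positive) = 1/4 × 1 = 1/4 per child.
P(none) = (3/4)^4 = 81/256; P(at least one) = 1 − 81/256 = 175/256.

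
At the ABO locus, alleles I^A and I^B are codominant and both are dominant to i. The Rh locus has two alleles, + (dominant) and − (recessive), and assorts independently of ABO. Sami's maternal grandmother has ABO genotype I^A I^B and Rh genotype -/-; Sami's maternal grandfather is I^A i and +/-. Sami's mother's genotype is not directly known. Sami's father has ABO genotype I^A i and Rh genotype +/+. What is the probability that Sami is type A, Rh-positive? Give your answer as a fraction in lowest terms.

5/8

Sami's mother's ABO genotype from I^A I^B × I^A i: 1/4 I^A I^A, 1/4 I^A I^B, 1/4 I^A i, 1/4 I^B i.
Crossing each possibility with the father I^A i and summing P(type A): 1/4·1 + 1/4·1/2 + 1/4·3/4 + 1/4·1/4 = 5/8.
Similarly for Rh via the mother's Rh distribution: P(Rh+) = 1.
Independent loci: 5/8 × 1 = 5/8.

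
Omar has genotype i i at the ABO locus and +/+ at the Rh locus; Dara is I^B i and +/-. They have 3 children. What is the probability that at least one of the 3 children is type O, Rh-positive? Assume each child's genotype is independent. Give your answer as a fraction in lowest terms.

7/8

ABO cross i i × I^B i → 1/2 O, 1/2 B.
Rh cross +/+ × +/- → 1 Rh+; so P(type O, Rh-positive) = 1/2 × 1 = 1/2 per child.
P(none) = (1/2)^3 = 1/8; P(at least one) = 1 − 1/8 = 7/8.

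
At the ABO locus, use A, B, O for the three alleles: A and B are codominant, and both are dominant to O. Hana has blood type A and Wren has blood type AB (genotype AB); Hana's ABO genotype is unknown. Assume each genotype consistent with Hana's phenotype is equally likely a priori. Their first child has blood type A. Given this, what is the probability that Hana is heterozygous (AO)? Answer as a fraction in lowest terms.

Possible genotypes: Hana ∈ {AA, AO}; Wren ∈ {AB}.
Weight each parental genotype pair by prior × P(type-A child):
  AA × AB: posterior weight 1/2.
  AO × AB: posterior weight 1/2.
Sum the posterior weight over pairs where Hana is AO: 1/2.

1/2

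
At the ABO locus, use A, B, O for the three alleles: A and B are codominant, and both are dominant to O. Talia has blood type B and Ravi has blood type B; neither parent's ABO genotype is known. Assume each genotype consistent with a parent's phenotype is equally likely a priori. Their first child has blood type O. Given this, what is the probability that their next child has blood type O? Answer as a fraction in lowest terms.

1/4

Possible genotypes: Talia ∈ {BB, BO}; Ravi ∈ {BB, BO}.
Weight each parental genotype pair by prior × P(type-O child):
  BO × BO: posterior weight 1; P(next child type O) = 1/4.
Weighted sum = 1/4.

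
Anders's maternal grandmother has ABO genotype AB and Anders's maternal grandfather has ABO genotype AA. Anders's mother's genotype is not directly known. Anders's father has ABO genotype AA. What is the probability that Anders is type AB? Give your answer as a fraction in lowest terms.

Anders's mother's ABO genotype from AB × AA: 1/2 AA, 1/2 AB.
Crossing each possibility with the father AA and summing P(type AB): 1/2·0 + 1/2·1/2 = 1/4.

1/4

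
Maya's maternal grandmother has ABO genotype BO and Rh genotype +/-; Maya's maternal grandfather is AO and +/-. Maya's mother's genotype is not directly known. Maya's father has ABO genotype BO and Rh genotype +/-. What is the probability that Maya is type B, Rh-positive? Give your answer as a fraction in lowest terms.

3/8

Maya's mother's ABO genotype from BO × AO: 1/4 AB, 1/4 AO, 1/4 BO, 1/4 OO.
Crossing each possibility with the father BO and summing P(type B): 1/4·1/2 + 1/4·1/4 + 1/4·3/4 + 1/4·1/2 = 1/2.
Similarly for Rh via the mother's Rh distribution: P(Rh+) = 3/4.
Independent loci: 1/2 × 3/4 = 3/8.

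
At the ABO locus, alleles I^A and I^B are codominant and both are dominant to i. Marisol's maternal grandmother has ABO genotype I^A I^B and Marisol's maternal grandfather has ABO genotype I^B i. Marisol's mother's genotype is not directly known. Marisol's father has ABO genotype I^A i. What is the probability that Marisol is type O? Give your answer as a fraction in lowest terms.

Marisol's mother's ABO genotype from I^A I^B × I^B i: 1/4 I^A I^B, 1/4 I^A i, 1/4 I^B I^B, 1/4 I^B i.
Crossing each possibility with the father I^A i and summing P(type O): 1/4·0 + 1/4·1/4 + 1/4·0 + 1/4·1/4 = 1/8.

1/8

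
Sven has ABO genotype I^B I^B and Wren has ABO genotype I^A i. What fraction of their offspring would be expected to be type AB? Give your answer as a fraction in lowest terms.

ABO cross I^B I^B × I^A i → offspring phenotypes: 1/2 B, 1/2 AB.
So P(type AB) = 1/2.

1/2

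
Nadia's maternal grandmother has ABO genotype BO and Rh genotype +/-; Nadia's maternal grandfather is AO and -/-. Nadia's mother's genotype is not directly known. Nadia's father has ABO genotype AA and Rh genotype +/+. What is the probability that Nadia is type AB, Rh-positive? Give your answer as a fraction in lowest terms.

1/4

Nadia's mother's ABO genotype from BO × AO: 1/4 AB, 1/4 AO, 1/4 BO, 1/4 OO.
Crossing each possibility with the father AA and summing P(type AB): 1/4·1/2 + 1/4·0 + 1/4·1/2 + 1/4·0 = 1/4.
Similarly for Rh via the mother's Rh distribution: P(Rh+) = 1.
Independent loci: 1/4 × 1 = 1/4.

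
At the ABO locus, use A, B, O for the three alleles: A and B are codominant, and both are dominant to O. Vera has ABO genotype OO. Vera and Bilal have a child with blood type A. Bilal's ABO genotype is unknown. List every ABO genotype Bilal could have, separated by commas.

AA, AB, AO

For each candidate genotype of Bilal, check whether crossing it with OO can produce every observed child phenotype.
  AA → possible child types {A} ✓
  AB → possible child types {A, B} ✓
  AO → possible child types {O, A} ✓
  BB → possible child types {B} ✗
  BO → possible child types {O, B} ✗
  OO → possible child types {O} ✗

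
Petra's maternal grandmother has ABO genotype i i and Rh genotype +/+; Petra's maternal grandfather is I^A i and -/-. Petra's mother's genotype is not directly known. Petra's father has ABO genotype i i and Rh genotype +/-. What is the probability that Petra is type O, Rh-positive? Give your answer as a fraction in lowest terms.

Petra's mother's ABO genotype from i i × I^A i: 1/2 I^A i, 1/2 i i.
Crossing each possibility with the father i i and summing P(type O): 1/2·1/2 + 1/2·1 = 3/4.
Similarly for Rh via the mother's Rh distribution: P(Rh+) = 3/4.
Independent loci: 3/4 × 3/4 = 9/16.

9/16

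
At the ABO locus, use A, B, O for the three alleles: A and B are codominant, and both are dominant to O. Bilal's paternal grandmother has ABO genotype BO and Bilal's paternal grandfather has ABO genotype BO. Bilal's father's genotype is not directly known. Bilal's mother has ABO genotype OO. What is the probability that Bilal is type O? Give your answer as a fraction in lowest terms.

1/2

Bilal's father's ABO genotype from BO × BO: 1/4 BB, 1/2 BO, 1/4 OO.
Crossing each possibility with the mother OO and summing P(type O): 1/4·0 + 1/2·1/2 + 1/4·1 = 1/2.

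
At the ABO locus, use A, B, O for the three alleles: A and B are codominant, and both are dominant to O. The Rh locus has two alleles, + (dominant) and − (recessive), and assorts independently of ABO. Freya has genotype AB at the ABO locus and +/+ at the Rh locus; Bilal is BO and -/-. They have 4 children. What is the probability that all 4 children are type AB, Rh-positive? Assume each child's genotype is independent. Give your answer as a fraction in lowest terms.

ABO cross AB × BO → 1/4 A, 1/2 B, 1/4 AB.
Rh cross +/+ × -/- → 1 Rh+; so P(type AB, Rh-positive) = 1/4 × 1 = 1/4 per child.
All 4 independent: (1/4)^4 = 1/256.

1/256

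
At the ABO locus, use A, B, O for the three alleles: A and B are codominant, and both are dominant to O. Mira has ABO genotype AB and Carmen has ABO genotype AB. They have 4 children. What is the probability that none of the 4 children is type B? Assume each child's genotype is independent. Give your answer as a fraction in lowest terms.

81/256

ABO cross AB × AB → 1/4 A, 1/4 B, 1/2 AB.
So P(type B) = 1/4 per child.
P(not type B) = 3/4 for one child; (3/4)^4 = 81/256.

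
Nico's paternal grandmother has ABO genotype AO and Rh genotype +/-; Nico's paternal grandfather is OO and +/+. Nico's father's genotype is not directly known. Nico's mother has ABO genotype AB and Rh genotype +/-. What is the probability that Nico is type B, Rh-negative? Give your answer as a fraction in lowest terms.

Nico's father's ABO genotype from AO × OO: 1/2 AO, 1/2 OO.
Crossing each possibility with the mother AB and summing P(type B): 1/2·1/4 + 1/2·1/2 = 3/8.
Similarly for Rh via the father's Rh distribution: P(Rh-) = 1/8.
Independent loci: 3/8 × 1/8 = 3/64.

3/64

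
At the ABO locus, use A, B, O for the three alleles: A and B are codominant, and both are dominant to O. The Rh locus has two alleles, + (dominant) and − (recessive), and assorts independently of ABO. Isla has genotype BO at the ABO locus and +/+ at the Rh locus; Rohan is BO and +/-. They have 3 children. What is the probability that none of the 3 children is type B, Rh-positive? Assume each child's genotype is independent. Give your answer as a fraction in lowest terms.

ABO cross BO × BO → 1/4 O, 3/4 B.
Rh cross +/+ × +/- → 1 Rh+; so P(type B, Rh-positive) = 3/4 × 1 = 3/4 per child.
P(not type B, Rh-positive) = 1/4 for one child; (1/4)^3 = 1/64.

1/64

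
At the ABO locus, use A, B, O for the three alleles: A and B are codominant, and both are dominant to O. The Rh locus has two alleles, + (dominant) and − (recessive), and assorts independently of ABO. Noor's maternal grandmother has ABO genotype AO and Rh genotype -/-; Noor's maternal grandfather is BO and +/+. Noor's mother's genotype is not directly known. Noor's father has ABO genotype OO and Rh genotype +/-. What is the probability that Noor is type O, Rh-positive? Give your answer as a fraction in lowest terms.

3/8

Noor's mother's ABO genotype from AO × BO: 1/4 AB, 1/4 AO, 1/4 BO, 1/4 OO.
Crossing each possibility with the father OO and summing P(type O): 1/4·0 + 1/4·1/2 + 1/4·1/2 + 1/4·1 = 1/2.
Similarly for Rh via the mother's Rh distribution: P(Rh+) = 3/4.
Independent loci: 1/2 × 3/4 = 3/8.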